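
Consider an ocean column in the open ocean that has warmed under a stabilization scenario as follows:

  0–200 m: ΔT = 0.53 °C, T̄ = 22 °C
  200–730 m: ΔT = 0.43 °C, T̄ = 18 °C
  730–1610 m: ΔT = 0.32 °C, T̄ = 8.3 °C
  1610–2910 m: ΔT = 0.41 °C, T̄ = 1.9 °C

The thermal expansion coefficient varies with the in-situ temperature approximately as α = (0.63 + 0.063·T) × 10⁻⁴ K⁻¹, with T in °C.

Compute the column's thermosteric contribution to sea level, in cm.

Layer 1: α = (0.63 + 0.063×22)×10⁻⁴ = 2.016×10⁻⁴ K⁻¹
Layer 2: α = (0.63 + 0.063×18)×10⁻⁴ = 1.764×10⁻⁴ K⁻¹
Layer 3: α = (0.63 + 0.063×8.3)×10⁻⁴ = 1.1529×10⁻⁴ K⁻¹
Layer 4: α = (0.63 + 0.063×1.9)×10⁻⁴ = 0.7497×10⁻⁴ K⁻¹
0–200 m: 0.53 × 200 × 2.016×10⁻⁴ = 0.0213696 m
Layer 2: 530 × 1.764×10⁻⁴ × 0.43 = 0.04020156 m
730–1610 m: 1.1529×10⁻⁴ × 880 × 0.32 = 0.032465664 m
1610–2910 m: 0.7497×10⁻⁴ × 0.41 × 1300 = 0.03995901 m
Δh = 0.0213696 + 0.04020156 + 0.032465664 + 0.03995901 = 0.133995834 m

13 cm of thermosteric rise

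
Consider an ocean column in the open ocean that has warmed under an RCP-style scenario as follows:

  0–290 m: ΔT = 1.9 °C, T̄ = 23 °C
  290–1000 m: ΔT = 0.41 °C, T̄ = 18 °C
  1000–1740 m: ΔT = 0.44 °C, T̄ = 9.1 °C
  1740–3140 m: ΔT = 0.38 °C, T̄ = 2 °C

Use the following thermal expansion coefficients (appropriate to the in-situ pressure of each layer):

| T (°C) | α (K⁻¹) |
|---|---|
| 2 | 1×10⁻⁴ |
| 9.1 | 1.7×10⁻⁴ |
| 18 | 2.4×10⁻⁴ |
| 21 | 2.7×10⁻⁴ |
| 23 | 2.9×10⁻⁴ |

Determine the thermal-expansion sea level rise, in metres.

0.338 m of thermosteric rise

Layer 1 at 23 °C → α = 2.9×10⁻⁴ K⁻¹
Layer 2 at 18 °C → α = 2.4×10⁻⁴ K⁻¹
Layer 3 at 9.1 °C → α = 1.7×10⁻⁴ K⁻¹
Layer 4 at 2 °C → α = 1×10⁻⁴ K⁻¹
2.9×10⁻⁴ × 1.9 × 290 = 0.15979 m
0.41 × 710 × 2.4×10⁻⁴ = 0.069864 m
Layer 3: 0.44 × 1.7×10⁻⁴ × 740 = 0.055352 m
Layer 4: 0.38 × 1×10⁻⁴ × 1400 = 0.05320 m
Δh = 0.15979 + 0.069864 + 0.055352 + 0.05320 = 0.338206 m ≈ 0.338 m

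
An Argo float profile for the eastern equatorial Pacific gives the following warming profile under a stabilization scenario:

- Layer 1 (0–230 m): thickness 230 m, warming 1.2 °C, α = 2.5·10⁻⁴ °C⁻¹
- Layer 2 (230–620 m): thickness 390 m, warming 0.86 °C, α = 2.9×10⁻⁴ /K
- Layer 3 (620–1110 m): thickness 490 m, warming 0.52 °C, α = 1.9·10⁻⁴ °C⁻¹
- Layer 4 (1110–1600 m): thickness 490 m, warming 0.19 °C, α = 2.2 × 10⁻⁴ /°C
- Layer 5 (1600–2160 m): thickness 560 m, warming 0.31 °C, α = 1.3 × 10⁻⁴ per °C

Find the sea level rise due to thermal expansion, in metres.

Layer 1: 2.5×10⁻⁴ × 1.2 × 230 = 0.06900 m
2.9×10⁻⁴ × 0.86 × 390 = 0.097266 m
490 × 1.9×10⁻⁴ × 0.52 = 0.048412 m
Layer 4: 490 × 2.2×10⁻⁴ × 0.19 = 0.020482 m
0.31 × 560 × 1.3×10⁻⁴ = 0.022568 m
Δh = 0.06900 + 0.097266 + 0.048412 + 0.020482 + 0.022568 = 0.257728 m

0.258 m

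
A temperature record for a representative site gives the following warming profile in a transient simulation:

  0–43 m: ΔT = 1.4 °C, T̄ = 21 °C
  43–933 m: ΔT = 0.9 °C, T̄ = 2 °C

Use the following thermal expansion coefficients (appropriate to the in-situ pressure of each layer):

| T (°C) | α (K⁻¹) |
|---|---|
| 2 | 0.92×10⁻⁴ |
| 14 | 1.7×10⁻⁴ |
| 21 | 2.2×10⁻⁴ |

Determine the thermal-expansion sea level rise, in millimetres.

Layer 1 at 21 °C → α = 2.2×10⁻⁴ K⁻¹
Layer 2 at 2 °C → α = 0.92×10⁻⁴ K⁻¹
0–43 m: 43 × 2.2×10⁻⁴ × 1.4 = 0.013244 m
Layer 2: 0.9 × 890 × 0.92×10⁻⁴ = 0.073692 m
Δh = 0.013244 + 0.073692 = 0.086936 m ≈ 86.9 mm

Δh ≈ 86.9 mm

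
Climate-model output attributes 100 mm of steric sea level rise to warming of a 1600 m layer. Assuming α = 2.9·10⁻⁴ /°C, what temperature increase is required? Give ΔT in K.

0.216 K

ΔT = Δh/(αH) = 0.1 / (2.9×10⁻⁴ × 1600) ≈ 0.2155 K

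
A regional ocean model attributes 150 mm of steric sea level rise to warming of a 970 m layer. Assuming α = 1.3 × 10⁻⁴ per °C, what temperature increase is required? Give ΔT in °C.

ΔT ≈ 1.19 °C

ΔT = Δh/(αH) = 0.15 / (1.3×10⁻⁴ × 970) ≈ 1.190 °C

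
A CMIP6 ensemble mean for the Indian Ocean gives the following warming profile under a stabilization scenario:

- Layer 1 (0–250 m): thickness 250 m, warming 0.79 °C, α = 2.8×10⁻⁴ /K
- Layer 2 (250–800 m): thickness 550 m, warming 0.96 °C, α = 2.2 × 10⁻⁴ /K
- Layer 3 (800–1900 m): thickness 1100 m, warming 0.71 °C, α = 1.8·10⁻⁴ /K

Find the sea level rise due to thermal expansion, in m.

Δh = 0.31 m

Layer 1: 0.79 × 250 × 2.8×10⁻⁴ = 0.05530 m
250–800 m: 2.2×10⁻⁴ × 550 × 0.96 = 0.11616 m
800–1900 m: 0.71 × 1.8×10⁻⁴ × 1100 = 0.14058 m
Δh = 0.05530 + 0.11616 + 0.14058 = 0.31204 m ≈ 0.31 m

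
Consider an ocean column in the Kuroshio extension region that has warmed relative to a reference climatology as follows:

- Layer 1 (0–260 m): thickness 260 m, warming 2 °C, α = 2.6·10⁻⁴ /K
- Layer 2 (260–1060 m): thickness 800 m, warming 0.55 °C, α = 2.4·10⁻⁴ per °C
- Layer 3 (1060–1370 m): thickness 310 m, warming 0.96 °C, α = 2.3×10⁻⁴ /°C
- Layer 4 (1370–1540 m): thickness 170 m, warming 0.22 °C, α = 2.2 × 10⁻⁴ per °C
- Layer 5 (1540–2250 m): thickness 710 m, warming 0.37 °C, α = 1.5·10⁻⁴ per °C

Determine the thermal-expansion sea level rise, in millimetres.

about 357 mm

2.6×10⁻⁴ × 2 × 260 = 0.13520 m
260–1060 m: 0.55 × 800 × 2.4×10⁻⁴ = 0.10560 m
Layer 3: 310 × 2.3×10⁻⁴ × 0.96 = 0.068448 m
1370–1540 m: 2.2×10⁻⁴ × 0.22 × 170 = 0.008228 m
Layer 5: 1.5×10⁻⁴ × 710 × 0.37 = 0.039405 m
Δh = 0.13520 + 0.10560 + 0.068448 + 0.008228 + 0.039405 = 0.356881 m ≈ 357 mm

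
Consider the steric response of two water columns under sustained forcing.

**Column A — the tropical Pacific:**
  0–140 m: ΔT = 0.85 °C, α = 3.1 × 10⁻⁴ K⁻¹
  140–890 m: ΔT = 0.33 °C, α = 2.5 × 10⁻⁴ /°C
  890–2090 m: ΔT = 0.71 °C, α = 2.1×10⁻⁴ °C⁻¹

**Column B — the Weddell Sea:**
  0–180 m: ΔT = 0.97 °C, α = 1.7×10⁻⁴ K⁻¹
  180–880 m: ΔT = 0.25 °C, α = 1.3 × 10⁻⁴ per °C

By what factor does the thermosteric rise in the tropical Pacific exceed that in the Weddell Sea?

A 3.1×10⁻⁴ × 140 × 0.85 = 0.03689 m
A 750 × 0.33 × 2.5×10⁻⁴ = 0.061875 m
A 1200 × 0.71 × 2.1×10⁻⁴ = 0.17892 m
A total: 0.277685 m
B 0.97 × 180 × 1.7×10⁻⁴ = 0.029682 m
B 180–880 m: 0.25 × 1.3×10⁻⁴ × 700 = 0.02275 m
B total: 0.052432 m
Ratio: 0.277685 / 0.052432 ≈ 5.296

≈ 5.3×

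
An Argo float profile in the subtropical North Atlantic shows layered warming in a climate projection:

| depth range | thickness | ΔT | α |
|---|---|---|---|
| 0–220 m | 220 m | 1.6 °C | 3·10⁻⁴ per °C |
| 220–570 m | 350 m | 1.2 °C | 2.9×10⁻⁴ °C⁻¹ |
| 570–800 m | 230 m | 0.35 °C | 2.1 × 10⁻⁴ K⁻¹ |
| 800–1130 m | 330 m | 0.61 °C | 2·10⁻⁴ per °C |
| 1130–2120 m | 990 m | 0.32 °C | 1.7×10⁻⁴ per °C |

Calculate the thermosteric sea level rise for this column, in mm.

Layer 1: 220 × 3×10⁻⁴ × 1.6 = 0.10560 m
1.2 × 350 × 2.9×10⁻⁴ = 0.12180 m
0.35 × 2.1×10⁻⁴ × 230 = 0.016905 m
2×10⁻⁴ × 0.61 × 330 = 0.04026 m
Layer 5: 1.7×10⁻⁴ × 0.32 × 990 = 0.053856 m
Δh = 0.10560 + 0.12180 + 0.016905 + 0.04026 + 0.053856 = 0.338421 m ≈ 338 mm

Δh = 338 mm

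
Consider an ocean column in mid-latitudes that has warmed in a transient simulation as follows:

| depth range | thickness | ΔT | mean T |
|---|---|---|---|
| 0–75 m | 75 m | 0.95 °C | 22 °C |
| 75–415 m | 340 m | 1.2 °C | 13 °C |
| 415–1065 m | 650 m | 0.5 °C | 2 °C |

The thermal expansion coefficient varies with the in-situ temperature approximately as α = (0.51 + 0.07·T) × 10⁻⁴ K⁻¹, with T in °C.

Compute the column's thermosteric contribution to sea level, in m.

Layer 1: α = (0.51 + 0.07×22)×10⁻⁴ = 2.05×10⁻⁴ K⁻¹
Layer 2: α = (0.51 + 0.07×13)×10⁻⁴ = 1.42×10⁻⁴ K⁻¹
Layer 3: α = (0.51 + 0.07×2)×10⁻⁴ = 0.65×10⁻⁴ K⁻¹
Layer 1: 75 × 0.95 × 2.05×10⁻⁴ = 0.01460625 m
Layer 2: 340 × 1.2 × 1.42×10⁻⁴ = 0.057936 m
415–1065 m: 650 × 0.65×10⁻⁴ × 0.5 = 0.021125 m
Δh = 0.01460625 + 0.057936 + 0.021125 = 0.09366725 m

about 0.0937 m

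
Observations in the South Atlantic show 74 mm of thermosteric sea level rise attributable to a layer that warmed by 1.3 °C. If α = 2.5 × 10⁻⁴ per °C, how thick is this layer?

H = Δh/(αΔT) = 0.074 / (2.5×10⁻⁴ × 1.3) ≈ 227.7 m

228 m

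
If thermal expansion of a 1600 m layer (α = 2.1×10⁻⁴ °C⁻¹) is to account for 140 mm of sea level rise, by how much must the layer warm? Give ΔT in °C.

about 0.417 °C

ΔT = Δh/(αH) = 0.14 / (2.1×10⁻⁴ × 1600) ≈ 0.4167 °C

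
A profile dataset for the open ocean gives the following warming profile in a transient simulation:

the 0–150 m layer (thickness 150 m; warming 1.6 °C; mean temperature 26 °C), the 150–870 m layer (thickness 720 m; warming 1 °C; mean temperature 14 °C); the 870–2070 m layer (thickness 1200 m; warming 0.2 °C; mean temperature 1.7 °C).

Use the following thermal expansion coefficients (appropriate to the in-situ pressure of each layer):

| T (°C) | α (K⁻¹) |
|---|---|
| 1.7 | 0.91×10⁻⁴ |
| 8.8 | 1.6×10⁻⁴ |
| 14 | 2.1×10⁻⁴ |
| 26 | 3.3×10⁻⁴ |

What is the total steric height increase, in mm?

Δh ≈ 252 mm

Layer 1 at 26 °C → α = 3.3×10⁻⁴ K⁻¹
Layer 2 at 14 °C → α = 2.1×10⁻⁴ K⁻¹
Layer 3 at 1.7 °C → α = 0.91×10⁻⁴ K⁻¹
150 × 3.3×10⁻⁴ × 1.6 = 0.07920 m
2.1×10⁻⁴ × 1 × 720 = 0.15120 m
Layer 3: 0.2 × 1200 × 0.91×10⁻⁴ = 0.02184 m
Δh = 0.07920 + 0.15120 + 0.02184 = 0.25224 m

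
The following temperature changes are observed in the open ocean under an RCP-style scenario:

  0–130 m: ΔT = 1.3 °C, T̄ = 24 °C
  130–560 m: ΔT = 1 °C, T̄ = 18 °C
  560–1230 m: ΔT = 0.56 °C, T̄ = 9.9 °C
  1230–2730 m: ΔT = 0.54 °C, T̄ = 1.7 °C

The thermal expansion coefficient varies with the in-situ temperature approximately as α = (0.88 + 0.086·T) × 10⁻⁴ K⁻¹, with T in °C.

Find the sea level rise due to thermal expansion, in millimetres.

Layer 1: α = (0.88 + 0.086×24)×10⁻⁴ = 2.944×10⁻⁴ K⁻¹
Layer 2: α = (0.88 + 0.086×18)×10⁻⁴ = 2.428×10⁻⁴ K⁻¹
Layer 3: α = (0.88 + 0.086×9.9)×10⁻⁴ = 1.7314×10⁻⁴ K⁻¹
Layer 4: α = (0.88 + 0.086×1.7)×10⁻⁴ = 1.0262×10⁻⁴ K⁻¹
1.3 × 2.944×10⁻⁴ × 130 = 0.0497536 m
130–560 m: 2.428×10⁻⁴ × 1 × 430 = 0.104404 m
Layer 3: 670 × 0.56 × 1.7314×10⁻⁴ = 0.064962128 m
Layer 4: 1500 × 0.54 × 1.0262×10⁻⁴ = 0.0831222 m
Δh = 0.0497536 + 0.104404 + 0.064962128 + 0.0831222 = 0.302241928 m

about 300 mm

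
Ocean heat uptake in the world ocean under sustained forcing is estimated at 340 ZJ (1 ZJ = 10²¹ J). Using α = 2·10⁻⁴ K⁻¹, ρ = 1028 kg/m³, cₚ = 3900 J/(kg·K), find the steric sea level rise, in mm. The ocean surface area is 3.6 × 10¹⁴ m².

Per unit area: Q = 340×10²¹ / (3.6×10¹⁴) ≈ 9.444×10⁸ J/m²
Δh = αQ/(ρcₚ) = 2×10⁻⁴ × 9.444×10⁸ / (1028 × 3900) ≈ 0.047112 m

Δh ≈ 47 mm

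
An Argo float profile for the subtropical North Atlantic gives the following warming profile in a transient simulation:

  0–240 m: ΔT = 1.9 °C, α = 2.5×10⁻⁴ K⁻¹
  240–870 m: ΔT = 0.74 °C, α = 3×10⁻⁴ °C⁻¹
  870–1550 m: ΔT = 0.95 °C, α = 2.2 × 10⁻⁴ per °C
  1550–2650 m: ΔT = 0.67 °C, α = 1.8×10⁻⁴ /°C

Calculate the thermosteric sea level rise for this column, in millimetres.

about 529 mm

0–240 m: 2.5×10⁻⁴ × 1.9 × 240 = 0.11400 m
0.74 × 3×10⁻⁴ × 630 = 0.13986 m
680 × 0.95 × 2.2×10⁻⁴ = 0.14212 m
1.8×10⁻⁴ × 0.67 × 1100 = 0.13266 m
Δh = 0.11400 + 0.13986 + 0.14212 + 0.13266 = 0.52864 m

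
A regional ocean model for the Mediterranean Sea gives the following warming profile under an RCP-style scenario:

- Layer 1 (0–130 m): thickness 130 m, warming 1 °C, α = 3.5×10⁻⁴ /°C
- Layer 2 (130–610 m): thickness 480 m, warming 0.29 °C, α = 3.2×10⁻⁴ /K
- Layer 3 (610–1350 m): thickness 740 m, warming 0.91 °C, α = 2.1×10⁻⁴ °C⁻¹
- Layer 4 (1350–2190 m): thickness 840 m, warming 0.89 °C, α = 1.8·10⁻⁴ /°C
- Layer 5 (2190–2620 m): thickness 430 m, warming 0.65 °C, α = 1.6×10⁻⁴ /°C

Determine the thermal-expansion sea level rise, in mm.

410 mm of thermosteric rise

0–130 m: 1 × 3.5×10⁻⁴ × 130 = 0.04550 m
Layer 2: 0.29 × 480 × 3.2×10⁻⁴ = 0.044544 m
610–1350 m: 0.91 × 740 × 2.1×10⁻⁴ = 0.141414 m
1.8×10⁻⁴ × 0.89 × 840 = 0.134568 m
2190–2620 m: 1.6×10⁻⁴ × 0.65 × 430 = 0.04472 m
Δh = 0.04550 + 0.044544 + 0.141414 + 0.134568 + 0.04472 = 0.410746 m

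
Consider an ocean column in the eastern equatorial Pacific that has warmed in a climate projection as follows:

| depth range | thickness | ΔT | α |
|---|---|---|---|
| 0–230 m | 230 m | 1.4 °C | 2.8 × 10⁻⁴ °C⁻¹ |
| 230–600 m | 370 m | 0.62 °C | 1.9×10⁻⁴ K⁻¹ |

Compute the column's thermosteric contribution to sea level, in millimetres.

134 mm

1.4 × 230 × 2.8×10⁻⁴ = 0.09016 m
0.62 × 1.9×10⁻⁴ × 370 = 0.043586 m
Δh = 0.09016 + 0.043586 = 0.133746 m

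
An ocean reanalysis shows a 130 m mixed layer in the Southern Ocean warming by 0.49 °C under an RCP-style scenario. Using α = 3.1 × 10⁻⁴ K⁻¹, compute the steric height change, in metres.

Δh = αΔT·H = 3.1×10⁻⁴ × 0.49 × 130 = 0.019747 m

about 0.0197 m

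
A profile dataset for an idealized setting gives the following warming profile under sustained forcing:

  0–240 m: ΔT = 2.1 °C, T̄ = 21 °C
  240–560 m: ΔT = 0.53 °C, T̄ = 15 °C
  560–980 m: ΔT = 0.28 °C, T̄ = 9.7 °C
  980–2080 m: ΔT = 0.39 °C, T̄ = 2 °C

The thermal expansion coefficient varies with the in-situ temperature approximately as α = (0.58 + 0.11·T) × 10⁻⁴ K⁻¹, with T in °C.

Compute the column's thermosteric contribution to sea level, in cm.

Layer 1: α = (0.58 + 0.11×21)×10⁻⁴ = 2.89×10⁻⁴ K⁻¹
Layer 2: α = (0.58 + 0.11×15)×10⁻⁴ = 2.23×10⁻⁴ K⁻¹
Layer 3: α = (0.58 + 0.11×9.7)×10⁻⁴ = 1.647×10⁻⁴ K⁻¹
Layer 4: α = (0.58 + 0.11×2)×10⁻⁴ = 0.8×10⁻⁴ K⁻¹
Layer 1: 2.1 × 240 × 2.89×10⁻⁴ = 0.145656 m
Layer 2: 0.53 × 2.23×10⁻⁴ × 320 = 0.0378208 m
420 × 0.28 × 1.647×10⁻⁴ = 0.01936872 m
Layer 4: 1100 × 0.8×10⁻⁴ × 0.39 = 0.03432 m
Δh = 0.145656 + 0.0378208 + 0.01936872 + 0.03432 = 0.23716552 m

Δh ≈ 24 cm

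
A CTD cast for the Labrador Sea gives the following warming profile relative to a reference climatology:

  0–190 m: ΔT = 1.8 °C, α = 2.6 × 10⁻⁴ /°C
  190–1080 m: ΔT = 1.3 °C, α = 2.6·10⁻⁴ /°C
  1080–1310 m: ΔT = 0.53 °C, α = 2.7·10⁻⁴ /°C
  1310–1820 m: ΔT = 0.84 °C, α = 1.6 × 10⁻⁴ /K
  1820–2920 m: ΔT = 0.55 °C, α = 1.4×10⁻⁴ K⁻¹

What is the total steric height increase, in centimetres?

57.6 cm

0–190 m: 190 × 2.6×10⁻⁴ × 1.8 = 0.08892 m
2.6×10⁻⁴ × 1.3 × 890 = 0.30082 m
1080–1310 m: 230 × 0.53 × 2.7×10⁻⁴ = 0.032913 m
Layer 4: 510 × 0.84 × 1.6×10⁻⁴ = 0.068544 m
1100 × 1.4×10⁻⁴ × 0.55 = 0.08470 m
Δh = 0.08892 + 0.30082 + 0.032913 + 0.068544 + 0.08470 = 0.575897 m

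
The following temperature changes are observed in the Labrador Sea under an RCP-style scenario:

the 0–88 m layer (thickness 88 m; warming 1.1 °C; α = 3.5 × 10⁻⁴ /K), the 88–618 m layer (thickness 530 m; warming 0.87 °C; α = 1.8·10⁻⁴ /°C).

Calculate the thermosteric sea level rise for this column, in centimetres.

88 × 3.5×10⁻⁴ × 1.1 = 0.03388 m
88–618 m: 0.87 × 530 × 1.8×10⁻⁴ = 0.082998 m
Δh = 0.03388 + 0.082998 = 0.116878 m ≈ 12 cm

12 cm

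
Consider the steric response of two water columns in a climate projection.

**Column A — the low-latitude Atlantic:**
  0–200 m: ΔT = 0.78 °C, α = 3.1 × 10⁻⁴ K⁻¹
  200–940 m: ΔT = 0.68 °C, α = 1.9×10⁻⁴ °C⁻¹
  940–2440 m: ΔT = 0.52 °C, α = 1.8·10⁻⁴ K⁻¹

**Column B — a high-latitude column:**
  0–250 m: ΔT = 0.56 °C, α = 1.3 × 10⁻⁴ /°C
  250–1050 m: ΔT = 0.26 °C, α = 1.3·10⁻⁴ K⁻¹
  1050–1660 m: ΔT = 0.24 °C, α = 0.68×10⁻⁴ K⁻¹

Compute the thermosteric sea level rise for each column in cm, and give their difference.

A 0–200 m: 200 × 3.1×10⁻⁴ × 0.78 = 0.04836 m
A Layer 2: 0.68 × 1.9×10⁻⁴ × 740 = 0.095608 m
A 940–2440 m: 1500 × 1.8×10⁻⁴ × 0.52 = 0.14040 m
A total: 0.284368 m
B Layer 1: 1.3×10⁻⁴ × 250 × 0.56 = 0.01820 m
B 800 × 1.3×10⁻⁴ × 0.26 = 0.02704 m
B 1050–1660 m: 610 × 0.68×10⁻⁴ × 0.24 = 0.0099552 m
B total: 0.0551952 m
Difference: 0.284368 − 0.0551952 = 0.2291728 m

Δh_A ≈ 28.4 cm, Δh_B ≈ 5.52 cm; difference ≈ 22.9 cm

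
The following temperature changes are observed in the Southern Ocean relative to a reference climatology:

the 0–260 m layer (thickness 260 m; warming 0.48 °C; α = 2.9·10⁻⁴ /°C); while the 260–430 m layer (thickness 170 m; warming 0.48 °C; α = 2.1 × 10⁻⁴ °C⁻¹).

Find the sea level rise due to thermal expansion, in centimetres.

Δh = 5.33 cm

0–260 m: 2.9×10⁻⁴ × 260 × 0.48 = 0.036192 m
260–430 m: 2.1×10⁻⁴ × 170 × 0.48 = 0.017136 m
Δh = 0.036192 + 0.017136 = 0.053328 m ≈ 5.33 cm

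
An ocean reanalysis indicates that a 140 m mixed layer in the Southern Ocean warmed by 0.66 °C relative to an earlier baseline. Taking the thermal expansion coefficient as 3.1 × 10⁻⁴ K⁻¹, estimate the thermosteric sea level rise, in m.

Δh = αΔT·H = 3.1×10⁻⁴ × 0.66 × 140 = 0.028644 m

0.0286 m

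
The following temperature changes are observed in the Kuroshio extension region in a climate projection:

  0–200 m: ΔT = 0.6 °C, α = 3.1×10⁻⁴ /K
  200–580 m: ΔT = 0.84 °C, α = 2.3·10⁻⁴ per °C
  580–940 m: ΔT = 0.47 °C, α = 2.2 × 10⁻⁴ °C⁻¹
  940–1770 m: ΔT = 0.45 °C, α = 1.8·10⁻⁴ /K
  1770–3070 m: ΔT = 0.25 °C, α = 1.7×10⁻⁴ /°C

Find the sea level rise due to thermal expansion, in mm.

270 mm of thermosteric rise

Layer 1: 200 × 0.6 × 3.1×10⁻⁴ = 0.03720 m
Layer 2: 0.84 × 380 × 2.3×10⁻⁴ = 0.073416 m
Layer 3: 0.47 × 360 × 2.2×10⁻⁴ = 0.037224 m
Layer 4: 830 × 0.45 × 1.8×10⁻⁴ = 0.06723 m
Layer 5: 1300 × 1.7×10⁻⁴ × 0.25 = 0.05525 m
Δh = 0.03720 + 0.073416 + 0.037224 + 0.06723 + 0.05525 = 0.27032 m ≈ 270 mm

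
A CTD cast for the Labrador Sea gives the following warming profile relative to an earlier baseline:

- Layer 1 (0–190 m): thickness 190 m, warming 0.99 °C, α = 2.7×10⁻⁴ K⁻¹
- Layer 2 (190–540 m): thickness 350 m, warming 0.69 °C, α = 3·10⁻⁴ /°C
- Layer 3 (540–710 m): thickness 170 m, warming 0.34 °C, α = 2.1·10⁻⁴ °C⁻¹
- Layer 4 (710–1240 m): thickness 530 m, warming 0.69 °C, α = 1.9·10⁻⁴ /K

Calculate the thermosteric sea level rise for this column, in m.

about 0.205 m

Layer 1: 2.7×10⁻⁴ × 190 × 0.99 = 0.050787 m
190–540 m: 350 × 0.69 × 3×10⁻⁴ = 0.07245 m
540–710 m: 2.1×10⁻⁴ × 170 × 0.34 = 0.012138 m
710–1240 m: 1.9×10⁻⁴ × 530 × 0.69 = 0.069483 m
Δh = 0.050787 + 0.07245 + 0.012138 + 0.069483 = 0.204858 m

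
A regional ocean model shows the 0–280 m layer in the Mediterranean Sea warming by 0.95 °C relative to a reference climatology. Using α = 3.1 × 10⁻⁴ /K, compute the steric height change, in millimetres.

Δh = αΔT·H = 3.1×10⁻⁴ × 0.95 × 280 = 0.08246 m

Δh = 82 mm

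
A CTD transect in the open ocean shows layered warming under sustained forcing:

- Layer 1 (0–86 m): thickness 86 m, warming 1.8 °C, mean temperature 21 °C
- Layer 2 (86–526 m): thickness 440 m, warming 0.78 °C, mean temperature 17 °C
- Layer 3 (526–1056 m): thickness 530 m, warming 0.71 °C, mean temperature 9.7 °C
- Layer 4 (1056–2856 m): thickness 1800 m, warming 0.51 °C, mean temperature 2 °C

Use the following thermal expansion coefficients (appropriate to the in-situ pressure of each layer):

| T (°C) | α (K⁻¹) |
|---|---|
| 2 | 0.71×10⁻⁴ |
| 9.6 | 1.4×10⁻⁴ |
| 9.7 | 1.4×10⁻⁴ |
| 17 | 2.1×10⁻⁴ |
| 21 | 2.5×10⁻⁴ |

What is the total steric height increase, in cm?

about 22.9 cm

Layer 1 at 21 °C → α = 2.5×10⁻⁴ K⁻¹
Layer 2 at 17 °C → α = 2.1×10⁻⁴ K⁻¹
Layer 3 at 9.7 °C → α = 1.4×10⁻⁴ K⁻¹
Layer 4 at 2 °C → α = 0.71×10⁻⁴ K⁻¹
1.8 × 2.5×10⁻⁴ × 86 = 0.03870 m
Layer 2: 0.78 × 2.1×10⁻⁴ × 440 = 0.072072 m
526–1056 m: 1.4×10⁻⁴ × 0.71 × 530 = 0.052682 m
Layer 4: 1800 × 0.51 × 0.71×10⁻⁴ = 0.065178 m
Δh = 0.03870 + 0.072072 + 0.052682 + 0.065178 = 0.228632 m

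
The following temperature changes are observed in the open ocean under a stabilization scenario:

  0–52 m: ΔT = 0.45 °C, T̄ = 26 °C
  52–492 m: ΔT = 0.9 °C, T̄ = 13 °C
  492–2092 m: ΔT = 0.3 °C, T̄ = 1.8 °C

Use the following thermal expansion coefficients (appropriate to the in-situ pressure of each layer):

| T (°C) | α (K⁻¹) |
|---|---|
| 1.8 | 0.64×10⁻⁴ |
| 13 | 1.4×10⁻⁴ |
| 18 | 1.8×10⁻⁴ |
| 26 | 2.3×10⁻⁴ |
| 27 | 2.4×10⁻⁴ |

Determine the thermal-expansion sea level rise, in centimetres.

Layer 1 at 26 °C → α = 2.3×10⁻⁴ K⁻¹
Layer 2 at 13 °C → α = 1.4×10⁻⁴ K⁻¹
Layer 3 at 1.8 °C → α = 0.64×10⁻⁴ K⁻¹
0–52 m: 52 × 2.3×10⁻⁴ × 0.45 = 0.005382 m
Layer 2: 1.4×10⁻⁴ × 0.9 × 440 = 0.05544 m
Layer 3: 0.64×10⁻⁴ × 0.3 × 1600 = 0.03072 m
Δh = 0.005382 + 0.05544 + 0.03072 = 0.091542 m ≈ 9.2 cm

about 9.2 cm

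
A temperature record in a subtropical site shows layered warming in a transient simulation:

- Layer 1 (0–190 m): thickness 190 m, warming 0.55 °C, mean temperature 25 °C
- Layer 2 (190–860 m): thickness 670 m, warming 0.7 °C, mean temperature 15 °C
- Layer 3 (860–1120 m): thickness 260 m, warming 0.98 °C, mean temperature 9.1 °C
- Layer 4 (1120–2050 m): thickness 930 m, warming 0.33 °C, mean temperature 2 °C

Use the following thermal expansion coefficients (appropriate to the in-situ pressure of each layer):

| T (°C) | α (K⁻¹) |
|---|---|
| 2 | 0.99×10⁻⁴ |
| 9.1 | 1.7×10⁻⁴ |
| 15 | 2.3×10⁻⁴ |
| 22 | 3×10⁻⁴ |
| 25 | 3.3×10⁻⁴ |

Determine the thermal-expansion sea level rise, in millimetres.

Layer 1 at 25 °C → α = 3.3×10⁻⁴ K⁻¹
Layer 2 at 15 °C → α = 2.3×10⁻⁴ K⁻¹
Layer 3 at 9.1 °C → α = 1.7×10⁻⁴ K⁻¹
Layer 4 at 2 °C → α = 0.99×10⁻⁴ K⁻¹
190 × 0.55 × 3.3×10⁻⁴ = 0.034485 m
670 × 0.7 × 2.3×10⁻⁴ = 0.10787 m
Layer 3: 0.98 × 1.7×10⁻⁴ × 260 = 0.043316 m
Layer 4: 0.99×10⁻⁴ × 930 × 0.33 = 0.0303831 m
Δh = 0.034485 + 0.10787 + 0.043316 + 0.0303831 = 0.2160541 m ≈ 216 mm

Δh = 216 mm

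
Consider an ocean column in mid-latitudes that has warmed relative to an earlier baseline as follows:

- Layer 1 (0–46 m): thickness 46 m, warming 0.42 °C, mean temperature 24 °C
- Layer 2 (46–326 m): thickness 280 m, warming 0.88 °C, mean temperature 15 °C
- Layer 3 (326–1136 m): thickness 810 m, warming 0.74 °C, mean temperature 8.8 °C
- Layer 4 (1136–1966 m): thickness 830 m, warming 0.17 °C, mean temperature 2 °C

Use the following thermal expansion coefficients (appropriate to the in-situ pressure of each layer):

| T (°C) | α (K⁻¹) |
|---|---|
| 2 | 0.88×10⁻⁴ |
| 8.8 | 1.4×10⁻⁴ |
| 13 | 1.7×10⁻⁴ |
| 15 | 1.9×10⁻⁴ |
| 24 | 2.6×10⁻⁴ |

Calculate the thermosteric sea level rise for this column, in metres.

Layer 1 at 24 °C → α = 2.6×10⁻⁴ K⁻¹
Layer 2 at 15 °C → α = 1.9×10⁻⁴ K⁻¹
Layer 3 at 8.8 °C → α = 1.4×10⁻⁴ K⁻¹
Layer 4 at 2 °C → α = 0.88×10⁻⁴ K⁻¹
Layer 1: 2.6×10⁻⁴ × 46 × 0.42 = 0.0050232 m
280 × 0.88 × 1.9×10⁻⁴ = 0.046816 m
810 × 0.74 × 1.4×10⁻⁴ = 0.083916 m
0.17 × 0.88×10⁻⁴ × 830 = 0.0124168 m
Δh = 0.0050232 + 0.046816 + 0.083916 + 0.0124168 = 0.148172 m

0.15 m of thermosteric rise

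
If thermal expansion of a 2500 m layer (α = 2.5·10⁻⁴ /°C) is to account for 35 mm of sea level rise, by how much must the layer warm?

ΔT = Δh/(αH) = 0.035 / (2.5×10⁻⁴ × 2500) = 0.05600 °C

about 0.0560 °C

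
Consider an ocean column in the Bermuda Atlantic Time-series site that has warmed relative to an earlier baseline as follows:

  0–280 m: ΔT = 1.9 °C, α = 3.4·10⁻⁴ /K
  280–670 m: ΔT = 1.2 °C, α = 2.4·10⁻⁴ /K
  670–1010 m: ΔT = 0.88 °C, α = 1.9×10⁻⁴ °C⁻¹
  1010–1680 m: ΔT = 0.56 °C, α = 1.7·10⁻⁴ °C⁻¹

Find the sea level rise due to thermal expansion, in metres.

Δh ≈ 0.414 m

0–280 m: 3.4×10⁻⁴ × 280 × 1.9 = 0.18088 m
Layer 2: 2.4×10⁻⁴ × 390 × 1.2 = 0.11232 m
670–1010 m: 1.9×10⁻⁴ × 340 × 0.88 = 0.056848 m
Layer 4: 0.56 × 1.7×10⁻⁴ × 670 = 0.063784 m
Δh = 0.18088 + 0.11232 + 0.056848 + 0.063784 = 0.413832 m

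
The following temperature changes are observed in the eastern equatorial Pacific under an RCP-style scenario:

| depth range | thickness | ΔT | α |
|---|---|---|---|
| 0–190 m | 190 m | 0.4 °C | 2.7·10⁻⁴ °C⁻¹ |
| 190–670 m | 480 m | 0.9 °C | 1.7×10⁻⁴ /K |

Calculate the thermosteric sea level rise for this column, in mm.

0–190 m: 2.7×10⁻⁴ × 190 × 0.4 = 0.02052 m
Layer 2: 1.7×10⁻⁴ × 480 × 0.9 = 0.07344 m
Δh = 0.02052 + 0.07344 = 0.09396 m ≈ 94.0 mm

94.0 mm of thermosteric rise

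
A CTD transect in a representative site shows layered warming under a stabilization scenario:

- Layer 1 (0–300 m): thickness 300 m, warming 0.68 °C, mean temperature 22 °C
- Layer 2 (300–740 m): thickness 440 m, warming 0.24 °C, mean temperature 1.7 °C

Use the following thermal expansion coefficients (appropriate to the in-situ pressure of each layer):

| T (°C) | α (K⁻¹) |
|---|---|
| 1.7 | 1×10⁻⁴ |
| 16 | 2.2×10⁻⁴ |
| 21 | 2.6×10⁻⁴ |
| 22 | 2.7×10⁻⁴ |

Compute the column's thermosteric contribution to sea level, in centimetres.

about 6.6 cm

Layer 1 at 22 °C → α = 2.7×10⁻⁴ K⁻¹
Layer 2 at 1.7 °C → α = 1×10⁻⁴ K⁻¹
Layer 1: 300 × 0.68 × 2.7×10⁻⁴ = 0.05508 m
300–740 m: 440 × 1×10⁻⁴ × 0.24 = 0.01056 m
Δh = 0.05508 + 0.01056 = 0.06564 m ≈ 6.6 cm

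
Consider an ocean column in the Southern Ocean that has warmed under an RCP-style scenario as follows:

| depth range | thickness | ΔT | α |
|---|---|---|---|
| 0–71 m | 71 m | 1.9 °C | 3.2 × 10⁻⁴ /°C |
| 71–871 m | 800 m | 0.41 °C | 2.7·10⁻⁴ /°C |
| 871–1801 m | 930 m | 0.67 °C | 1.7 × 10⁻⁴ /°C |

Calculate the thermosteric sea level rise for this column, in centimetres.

3.2×10⁻⁴ × 1.9 × 71 = 0.043168 m
2.7×10⁻⁴ × 800 × 0.41 = 0.08856 m
Layer 3: 0.67 × 930 × 1.7×10⁻⁴ = 0.105927 m
Δh = 0.043168 + 0.08856 + 0.105927 = 0.237655 m

23.8 cm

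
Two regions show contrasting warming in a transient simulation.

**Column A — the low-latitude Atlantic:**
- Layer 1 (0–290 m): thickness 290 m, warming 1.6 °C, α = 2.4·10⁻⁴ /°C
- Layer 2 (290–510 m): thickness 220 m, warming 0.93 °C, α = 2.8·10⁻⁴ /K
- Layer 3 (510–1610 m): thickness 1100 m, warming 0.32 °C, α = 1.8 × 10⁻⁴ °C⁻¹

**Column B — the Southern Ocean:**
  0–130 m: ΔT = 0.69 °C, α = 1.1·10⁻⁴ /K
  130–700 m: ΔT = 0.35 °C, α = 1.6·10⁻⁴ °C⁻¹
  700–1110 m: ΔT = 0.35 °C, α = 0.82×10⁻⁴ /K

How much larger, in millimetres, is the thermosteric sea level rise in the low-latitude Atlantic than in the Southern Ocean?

A 0–290 m: 2.4×10⁻⁴ × 1.6 × 290 = 0.11136 m
A Layer 2: 0.93 × 220 × 2.8×10⁻⁴ = 0.057288 m
A 510–1610 m: 1.8×10⁻⁴ × 1100 × 0.32 = 0.06336 m
A total: 0.232008 m
B 0–130 m: 1.1×10⁻⁴ × 130 × 0.69 = 0.009867 m
B Layer 2: 1.6×10⁻⁴ × 570 × 0.35 = 0.03192 m
B 700–1110 m: 0.35 × 410 × 0.82×10⁻⁴ = 0.011767 m
B total: 0.053554 m
Difference: 0.232008 − 0.053554 = 0.178454 m

180 mm larger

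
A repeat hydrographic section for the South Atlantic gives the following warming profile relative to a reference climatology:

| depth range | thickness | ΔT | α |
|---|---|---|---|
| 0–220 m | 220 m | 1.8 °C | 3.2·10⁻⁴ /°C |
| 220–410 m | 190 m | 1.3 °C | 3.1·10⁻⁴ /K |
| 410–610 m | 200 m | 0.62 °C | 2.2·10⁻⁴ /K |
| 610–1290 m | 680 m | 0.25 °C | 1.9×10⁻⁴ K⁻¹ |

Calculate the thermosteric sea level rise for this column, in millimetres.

about 263 mm

0–220 m: 220 × 1.8 × 3.2×10⁻⁴ = 0.12672 m
220–410 m: 3.1×10⁻⁴ × 1.3 × 190 = 0.07657 m
Layer 3: 200 × 0.62 × 2.2×10⁻⁴ = 0.02728 m
610–1290 m: 0.25 × 1.9×10⁻⁴ × 680 = 0.03230 m
Δh = 0.12672 + 0.07657 + 0.02728 + 0.03230 = 0.26287 m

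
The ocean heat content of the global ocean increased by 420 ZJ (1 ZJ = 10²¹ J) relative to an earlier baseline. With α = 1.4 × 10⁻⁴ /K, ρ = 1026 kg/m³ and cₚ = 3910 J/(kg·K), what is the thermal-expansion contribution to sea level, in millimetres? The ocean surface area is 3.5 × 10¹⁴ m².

Δh ≈ 41.9 mm

Per unit area: Q = 420×10²¹ / (3.5×10¹⁴) = 1.2×10⁹ J/m²
Δh = αQ/(ρcₚ) = 1.4×10⁻⁴ × 1.2×10⁹ / (1026 × 3910) ≈ 0.041878 m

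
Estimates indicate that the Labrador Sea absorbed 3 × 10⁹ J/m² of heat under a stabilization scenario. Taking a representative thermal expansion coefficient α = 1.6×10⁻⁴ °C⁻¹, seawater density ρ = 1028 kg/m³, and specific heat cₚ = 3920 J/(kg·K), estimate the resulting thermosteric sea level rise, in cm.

12 cm of thermosteric rise

Δh = αQ/(ρcₚ) = 1.6×10⁻⁴ × 3×10⁹ / (1028 × 3920) ≈ 0.11911 m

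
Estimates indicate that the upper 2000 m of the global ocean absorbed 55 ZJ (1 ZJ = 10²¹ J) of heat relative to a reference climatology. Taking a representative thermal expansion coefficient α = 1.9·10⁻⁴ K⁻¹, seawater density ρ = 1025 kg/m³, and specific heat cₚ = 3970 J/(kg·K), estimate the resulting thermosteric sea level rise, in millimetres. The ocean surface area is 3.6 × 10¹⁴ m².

Per unit area: Q = 55×10²¹ / (3.6×10¹⁴) ≈ 1.528×10⁸ J/m²
Δh = αQ/(ρcₚ) = 1.9×10⁻⁴ × 1.528×10⁸ / (1025 × 3970) ≈ 0.0071345 m

about 7.13 mm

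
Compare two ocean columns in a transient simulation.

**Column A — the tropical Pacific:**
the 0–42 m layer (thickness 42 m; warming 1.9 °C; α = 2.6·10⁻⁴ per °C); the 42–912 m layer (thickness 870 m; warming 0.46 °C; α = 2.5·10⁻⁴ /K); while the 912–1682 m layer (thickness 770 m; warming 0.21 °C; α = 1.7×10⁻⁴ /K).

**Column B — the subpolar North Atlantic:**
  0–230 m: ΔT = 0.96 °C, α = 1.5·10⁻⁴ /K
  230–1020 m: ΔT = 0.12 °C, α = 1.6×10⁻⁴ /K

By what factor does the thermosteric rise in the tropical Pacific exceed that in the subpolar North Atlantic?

a factor of 3.1

A 1.9 × 2.6×10⁻⁴ × 42 = 0.020748 m
A Layer 2: 0.46 × 2.5×10⁻⁴ × 870 = 0.10005 m
A 912–1682 m: 1.7×10⁻⁴ × 0.21 × 770 = 0.027489 m
A total: 0.148287 m
B Layer 1: 1.5×10⁻⁴ × 0.96 × 230 = 0.03312 m
B 230–1020 m: 1.6×10⁻⁴ × 0.12 × 790 = 0.015168 m
B total: 0.048288 m
Ratio: 0.148287 / 0.048288 ≈ 3.071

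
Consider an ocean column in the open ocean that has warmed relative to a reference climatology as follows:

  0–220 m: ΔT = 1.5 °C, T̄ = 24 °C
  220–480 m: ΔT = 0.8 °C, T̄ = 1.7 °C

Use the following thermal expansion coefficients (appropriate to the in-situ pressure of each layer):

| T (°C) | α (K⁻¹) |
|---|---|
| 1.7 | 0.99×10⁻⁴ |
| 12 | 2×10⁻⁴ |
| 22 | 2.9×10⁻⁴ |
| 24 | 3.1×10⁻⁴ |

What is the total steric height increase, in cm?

about 12.3 cm

Layer 1 at 24 °C → α = 3.1×10⁻⁴ K⁻¹
Layer 2 at 1.7 °C → α = 0.99×10⁻⁴ K⁻¹
0–220 m: 3.1×10⁻⁴ × 220 × 1.5 = 0.10230 m
Layer 2: 260 × 0.99×10⁻⁴ × 0.8 = 0.020592 m
Δh = 0.10230 + 0.020592 = 0.122892 m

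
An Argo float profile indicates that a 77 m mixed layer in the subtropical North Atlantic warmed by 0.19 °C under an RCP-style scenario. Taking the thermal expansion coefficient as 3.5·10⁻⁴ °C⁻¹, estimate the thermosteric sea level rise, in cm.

Δh = αΔT·H = 3.5×10⁻⁴ × 0.19 × 77 = 0.0051205 m

about 0.512 cm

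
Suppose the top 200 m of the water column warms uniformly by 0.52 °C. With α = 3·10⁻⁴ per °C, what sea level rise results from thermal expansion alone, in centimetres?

Δh = 3.12 cm

Δh = αΔT·H = 3×10⁻⁴ × 0.52 × 200 = 0.03120 m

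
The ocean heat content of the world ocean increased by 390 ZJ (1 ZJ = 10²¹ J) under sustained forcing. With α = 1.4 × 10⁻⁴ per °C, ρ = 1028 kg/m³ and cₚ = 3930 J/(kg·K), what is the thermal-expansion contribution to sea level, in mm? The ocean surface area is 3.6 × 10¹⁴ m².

Per unit area: Q = 390×10²¹ / (3.6×10¹⁴) ≈ 1.083×10⁹ J/m²
Δh = αQ/(ρcₚ) = 1.4×10⁻⁴ × 1.083×10⁹ / (1028 × 3930) ≈ 0.037529 m

37.5 mm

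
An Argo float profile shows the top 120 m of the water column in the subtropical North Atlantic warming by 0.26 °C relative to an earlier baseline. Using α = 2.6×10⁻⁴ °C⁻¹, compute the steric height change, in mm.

8.11 mm

Δh = αΔT·H = 2.6×10⁻⁴ × 0.26 × 120 = 0.008112 m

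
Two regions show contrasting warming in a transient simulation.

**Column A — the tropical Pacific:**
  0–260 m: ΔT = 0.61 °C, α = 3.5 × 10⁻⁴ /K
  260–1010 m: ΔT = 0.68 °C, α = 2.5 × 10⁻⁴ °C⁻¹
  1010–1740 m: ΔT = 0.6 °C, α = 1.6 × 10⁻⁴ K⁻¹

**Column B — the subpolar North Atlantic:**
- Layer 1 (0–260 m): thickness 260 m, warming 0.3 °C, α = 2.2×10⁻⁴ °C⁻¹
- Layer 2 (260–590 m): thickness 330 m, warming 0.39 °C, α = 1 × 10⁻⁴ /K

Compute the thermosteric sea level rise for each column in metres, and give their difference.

Δh_A ≈ 0.25 m, Δh_B ≈ 0.030 m; difference ≈ 0.22 m

A 0–260 m: 0.61 × 260 × 3.5×10⁻⁴ = 0.05551 m
A Layer 2: 0.68 × 750 × 2.5×10⁻⁴ = 0.12750 m
A 1010–1740 m: 0.6 × 1.6×10⁻⁴ × 730 = 0.07008 m
A total: 0.25309 m
B Layer 1: 2.2×10⁻⁴ × 0.3 × 260 = 0.01716 m
B Layer 2: 330 × 0.39 × 1×10⁻⁴ = 0.01287 m
B total: 0.03003 m
Difference: 0.25309 − 0.03003 = 0.22306 m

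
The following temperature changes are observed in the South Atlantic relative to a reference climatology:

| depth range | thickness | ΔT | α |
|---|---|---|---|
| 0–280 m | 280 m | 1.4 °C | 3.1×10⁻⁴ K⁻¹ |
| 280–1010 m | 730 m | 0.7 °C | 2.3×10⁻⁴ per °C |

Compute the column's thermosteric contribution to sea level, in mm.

239 mm

0–280 m: 280 × 1.4 × 3.1×10⁻⁴ = 0.12152 m
Layer 2: 730 × 0.7 × 2.3×10⁻⁴ = 0.11753 m
Δh = 0.12152 + 0.11753 = 0.23905 m ≈ 239 mm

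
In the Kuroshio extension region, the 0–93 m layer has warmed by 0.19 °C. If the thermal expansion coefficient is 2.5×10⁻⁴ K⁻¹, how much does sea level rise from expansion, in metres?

Δh ≈ 0.00442 m

Δh = αΔT·H = 2.5×10⁻⁴ × 0.19 × 93 = 0.0044175 m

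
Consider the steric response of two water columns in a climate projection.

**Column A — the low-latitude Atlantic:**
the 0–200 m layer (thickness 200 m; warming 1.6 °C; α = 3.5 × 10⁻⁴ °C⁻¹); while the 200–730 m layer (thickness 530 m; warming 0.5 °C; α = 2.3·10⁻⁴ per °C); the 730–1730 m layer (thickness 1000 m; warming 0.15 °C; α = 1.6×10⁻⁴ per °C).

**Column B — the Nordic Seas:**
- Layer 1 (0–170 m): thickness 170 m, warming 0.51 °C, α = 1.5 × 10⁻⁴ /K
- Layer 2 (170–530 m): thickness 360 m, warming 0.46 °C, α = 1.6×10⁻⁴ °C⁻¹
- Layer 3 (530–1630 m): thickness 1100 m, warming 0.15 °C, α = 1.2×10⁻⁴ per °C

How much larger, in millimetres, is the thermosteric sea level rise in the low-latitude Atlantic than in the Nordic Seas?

138 mm

A 0–200 m: 200 × 3.5×10⁻⁴ × 1.6 = 0.11200 m
A 200–730 m: 0.5 × 2.3×10⁻⁴ × 530 = 0.06095 m
A Layer 3: 1.6×10⁻⁴ × 1000 × 0.15 = 0.02400 m
A total: 0.19695 m
B 0–170 m: 0.51 × 170 × 1.5×10⁻⁴ = 0.013005 m
B Layer 2: 1.6×10⁻⁴ × 360 × 0.46 = 0.026496 m
B 1100 × 0.15 × 1.2×10⁻⁴ = 0.01980 m
B total: 0.059301 m
Difference: 0.19695 − 0.059301 = 0.137649 m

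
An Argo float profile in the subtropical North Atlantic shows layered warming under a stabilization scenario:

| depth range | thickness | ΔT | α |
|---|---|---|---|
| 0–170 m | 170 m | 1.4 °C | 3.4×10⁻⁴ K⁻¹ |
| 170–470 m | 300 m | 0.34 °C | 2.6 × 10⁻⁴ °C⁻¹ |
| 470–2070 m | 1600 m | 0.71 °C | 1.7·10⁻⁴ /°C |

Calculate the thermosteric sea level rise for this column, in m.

Layer 1: 170 × 1.4 × 3.4×10⁻⁴ = 0.08092 m
300 × 0.34 × 2.6×10⁻⁴ = 0.02652 m
1.7×10⁻⁴ × 1600 × 0.71 = 0.19312 m
Δh = 0.08092 + 0.02652 + 0.19312 = 0.30056 m ≈ 0.301 m

0.301 m of thermosteric rise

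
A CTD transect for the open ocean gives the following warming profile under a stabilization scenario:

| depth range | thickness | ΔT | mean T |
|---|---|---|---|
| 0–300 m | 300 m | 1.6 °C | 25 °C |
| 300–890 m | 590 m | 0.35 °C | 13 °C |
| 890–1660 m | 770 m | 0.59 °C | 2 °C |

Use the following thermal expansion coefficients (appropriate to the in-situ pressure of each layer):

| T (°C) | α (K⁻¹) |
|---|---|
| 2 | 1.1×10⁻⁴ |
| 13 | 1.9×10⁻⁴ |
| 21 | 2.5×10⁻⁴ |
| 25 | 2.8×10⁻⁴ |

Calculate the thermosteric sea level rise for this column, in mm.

224 mm

Layer 1 at 25 °C → α = 2.8×10⁻⁴ K⁻¹
Layer 2 at 13 °C → α = 1.9×10⁻⁴ K⁻¹
Layer 3 at 2 °C → α = 1.1×10⁻⁴ K⁻¹
0–300 m: 300 × 1.6 × 2.8×10⁻⁴ = 0.13440 m
Layer 2: 0.35 × 1.9×10⁻⁴ × 590 = 0.039235 m
0.59 × 1.1×10⁻⁴ × 770 = 0.049973 m
Δh = 0.13440 + 0.039235 + 0.049973 = 0.223608 m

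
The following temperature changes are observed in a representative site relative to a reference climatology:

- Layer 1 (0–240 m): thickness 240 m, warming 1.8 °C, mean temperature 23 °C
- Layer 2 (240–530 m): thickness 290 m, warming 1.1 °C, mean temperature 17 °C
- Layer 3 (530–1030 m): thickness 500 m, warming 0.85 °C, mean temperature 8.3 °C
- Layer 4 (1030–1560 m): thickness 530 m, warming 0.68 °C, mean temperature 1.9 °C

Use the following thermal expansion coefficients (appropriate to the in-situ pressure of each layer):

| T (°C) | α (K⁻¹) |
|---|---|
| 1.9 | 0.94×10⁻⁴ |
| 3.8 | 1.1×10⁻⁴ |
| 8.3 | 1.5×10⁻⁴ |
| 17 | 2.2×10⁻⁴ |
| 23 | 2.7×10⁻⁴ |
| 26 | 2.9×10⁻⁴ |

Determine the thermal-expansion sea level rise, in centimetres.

28.4 cm of thermosteric rise

Layer 1 at 23 °C → α = 2.7×10⁻⁴ K⁻¹
Layer 2 at 17 °C → α = 2.2×10⁻⁴ K⁻¹
Layer 3 at 8.3 °C → α = 1.5×10⁻⁴ K⁻¹
Layer 4 at 1.9 °C → α = 0.94×10⁻⁴ K⁻¹
0–240 m: 1.8 × 240 × 2.7×10⁻⁴ = 0.11664 m
2.2×10⁻⁴ × 1.1 × 290 = 0.07018 m
530–1030 m: 0.85 × 1.5×10⁻⁴ × 500 = 0.06375 m
0.94×10⁻⁴ × 530 × 0.68 = 0.0338776 m
Δh = 0.11664 + 0.07018 + 0.06375 + 0.0338776 = 0.2844476 m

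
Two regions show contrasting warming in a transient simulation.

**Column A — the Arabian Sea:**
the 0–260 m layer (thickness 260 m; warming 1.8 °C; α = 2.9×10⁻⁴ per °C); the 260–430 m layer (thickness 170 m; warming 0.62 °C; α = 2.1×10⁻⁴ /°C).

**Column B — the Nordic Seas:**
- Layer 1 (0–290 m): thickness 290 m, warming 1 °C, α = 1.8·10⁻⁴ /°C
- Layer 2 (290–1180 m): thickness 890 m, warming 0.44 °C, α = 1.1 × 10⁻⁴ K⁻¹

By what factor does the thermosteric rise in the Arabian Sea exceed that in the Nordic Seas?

A 260 × 1.8 × 2.9×10⁻⁴ = 0.13572 m
A Layer 2: 170 × 2.1×10⁻⁴ × 0.62 = 0.022134 m
A total: 0.157854 m
B Layer 1: 290 × 1.8×10⁻⁴ × 1 = 0.05220 m
B Layer 2: 1.1×10⁻⁴ × 890 × 0.44 = 0.043076 m
B total: 0.095276 m
Ratio: 0.157854 / 0.095276 ≈ 1.657

1.7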